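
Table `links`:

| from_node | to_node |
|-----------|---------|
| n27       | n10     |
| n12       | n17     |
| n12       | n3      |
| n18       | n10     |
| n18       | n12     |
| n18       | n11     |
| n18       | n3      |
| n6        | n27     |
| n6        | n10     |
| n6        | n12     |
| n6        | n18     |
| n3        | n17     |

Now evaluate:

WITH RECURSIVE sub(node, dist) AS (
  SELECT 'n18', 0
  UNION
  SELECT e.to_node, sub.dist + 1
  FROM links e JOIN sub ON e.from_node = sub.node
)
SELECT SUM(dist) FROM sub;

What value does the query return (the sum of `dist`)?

11

Base: (n18, dist=0).
Iteration 1: edges from {n18} -> (n10, dist=1), (n11, dist=1), (n12, dist=1), (n3, dist=1).
Iteration 2: edges from {n10,n11,n12,n3} -> (n17, dist=2), (n3, dist=2). [UNION drops 1 duplicate row(s)]
Iteration 3: edges from {n17,n3} -> (n17, dist=3).
Iteration 4: no outgoing edges from {n17}; recursion stops.
SUM(dist) = 0 + 1 + 1 + 1 + 1 + 2 + 2 + 3 = 11.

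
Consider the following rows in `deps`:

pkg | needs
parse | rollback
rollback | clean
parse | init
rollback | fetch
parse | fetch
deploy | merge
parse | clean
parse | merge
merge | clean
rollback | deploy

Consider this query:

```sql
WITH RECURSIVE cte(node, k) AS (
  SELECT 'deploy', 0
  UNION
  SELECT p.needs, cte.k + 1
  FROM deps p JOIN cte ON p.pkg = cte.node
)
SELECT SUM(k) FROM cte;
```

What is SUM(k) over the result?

3

Base: (deploy, k=0).
Iteration 1: edges from {deploy} -> (merge, k=1).
Iteration 2: edges from {merge} -> (clean, k=2).
Iteration 3: no outgoing edges from {clean}; recursion stops.
SUM(k) = 0 + 1 + 2 = 3.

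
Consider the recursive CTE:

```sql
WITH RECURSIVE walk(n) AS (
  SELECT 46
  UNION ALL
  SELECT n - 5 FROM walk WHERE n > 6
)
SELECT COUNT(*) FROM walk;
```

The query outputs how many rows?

Base: n=46.
Iteration 1: 46 > 6 holds -> n = 46 - 5 = 41.
Iteration 2: 41 > 6 holds -> n = 41 - 5 = 36.
Iteration 3: 36 > 6 holds -> n = 36 - 5 = 31.
Iteration 4: 31 > 6 holds -> n = 31 - 5 = 26.
Iteration 5: 26 > 6 holds -> n = 26 - 5 = 21.
Iteration 6: 21 > 6 holds -> n = 21 - 5 = 16.
Iteration 7: 16 > 6 holds -> n = 16 - 5 = 11.
Iteration 8: 11 > 6 holds -> n = 11 - 5 = 6.
Iteration 9: 6 > 6 fails; recursion stops.
Total rows emitted: 9.

9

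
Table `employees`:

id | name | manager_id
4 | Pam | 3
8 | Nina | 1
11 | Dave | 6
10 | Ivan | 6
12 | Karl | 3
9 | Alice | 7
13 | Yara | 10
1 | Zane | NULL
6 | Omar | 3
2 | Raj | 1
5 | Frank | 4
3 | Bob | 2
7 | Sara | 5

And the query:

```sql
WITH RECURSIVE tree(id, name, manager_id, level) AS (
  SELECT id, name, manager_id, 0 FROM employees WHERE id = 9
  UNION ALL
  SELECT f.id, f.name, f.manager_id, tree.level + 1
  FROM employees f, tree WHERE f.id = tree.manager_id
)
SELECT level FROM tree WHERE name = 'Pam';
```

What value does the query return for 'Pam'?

Base: id=9 (Alice), manager_id=7, level 0.
Iteration 1: join on id=7 -> Sara (id 7, manager_id=5, level 1).
Iteration 2: join on id=5 -> Frank (id 5, manager_id=4, level 2).
Iteration 3: join on id=4 -> Pam (id 4, manager_id=3, level 3).
Iteration 4: join on id=3 -> Bob (id 3, manager_id=2, level 4).
Iteration 5: join on id=2 -> Raj (id 2, manager_id=1, level 5).
Iteration 6: join on id=1 -> Zane (id 1, manager_id=NULL, level 6).
Iteration 7: manager_id is NULL; no match; recursion stops.

3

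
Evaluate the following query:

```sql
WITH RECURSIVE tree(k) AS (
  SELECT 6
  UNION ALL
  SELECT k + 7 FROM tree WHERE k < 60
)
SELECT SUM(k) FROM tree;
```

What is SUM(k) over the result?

Base: k=6.
Iteration 1: 6 < 60 holds -> k = 6 + 7 = 13.
Iteration 2: 13 < 60 holds -> k = 13 + 7 = 20.
Iteration 3: 20 < 60 holds -> k = 20 + 7 = 27.
Iteration 4: 27 < 60 holds -> k = 27 + 7 = 34.
Iteration 5: 34 < 60 holds -> k = 34 + 7 = 41.
Iteration 6: 41 < 60 holds -> k = 41 + 7 = 48.
Iteration 7: 48 < 60 holds -> k = 48 + 7 = 55.
Iteration 8: 55 < 60 holds -> k = 55 + 7 = 62.
Iteration 9: 62 < 60 fails; recursion stops.
SUM(k) = 6 + 13 + 20 + 27 + 34 + 41 + 48 + 55 + 62 = 306.

306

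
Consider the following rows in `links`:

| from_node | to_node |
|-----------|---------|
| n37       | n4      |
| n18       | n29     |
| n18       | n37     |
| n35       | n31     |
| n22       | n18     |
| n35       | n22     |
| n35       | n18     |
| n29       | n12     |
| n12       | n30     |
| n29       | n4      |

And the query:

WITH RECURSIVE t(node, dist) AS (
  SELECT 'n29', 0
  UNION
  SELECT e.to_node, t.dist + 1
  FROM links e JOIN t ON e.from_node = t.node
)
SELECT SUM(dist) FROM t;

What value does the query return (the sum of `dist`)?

Base: (n29, dist=0).
Iteration 1: edges from {n29} -> (n12, dist=1), (n4, dist=1).
Iteration 2: edges from {n12,n4} -> (n30, dist=2).
Iteration 3: no outgoing edges from {n30}; recursion stops.
SUM(dist) = 0 + 1 + 1 + 2 = 4.

4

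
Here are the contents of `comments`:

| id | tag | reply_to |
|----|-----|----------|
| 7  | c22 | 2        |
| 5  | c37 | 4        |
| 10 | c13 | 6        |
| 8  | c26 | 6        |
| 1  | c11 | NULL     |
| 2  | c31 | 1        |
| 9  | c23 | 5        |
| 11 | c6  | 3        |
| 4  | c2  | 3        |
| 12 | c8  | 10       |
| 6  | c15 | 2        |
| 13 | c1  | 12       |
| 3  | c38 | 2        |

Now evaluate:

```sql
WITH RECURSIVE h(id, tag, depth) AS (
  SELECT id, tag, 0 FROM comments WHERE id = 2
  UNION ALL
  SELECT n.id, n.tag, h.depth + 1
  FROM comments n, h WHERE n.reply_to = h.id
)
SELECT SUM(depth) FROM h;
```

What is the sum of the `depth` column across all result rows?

Base: id=2 (c31) at depth 0.
Iteration 1: rows with reply_to in {2} -> c38 (id 3, depth 1), c15 (id 6, depth 1), c22 (id 7, depth 1).
Iteration 2: rows with reply_to in {3,6,7} -> c2 (id 4, depth 2), c26 (id 8, depth 2), c13 (id 10, depth 2), c6 (id 11, depth 2).
Iteration 3: rows with reply_to in {4,8,10,11} -> c37 (id 5, depth 3), c8 (id 12, depth 3).
Iteration 4: rows with reply_to in {5,12} -> c23 (id 9, depth 4), c1 (id 13, depth 4).
Iteration 5: no rows with reply_to in {9,13}; recursion stops.
SUM(depth) = 0 + 1 + 1 + 1 + 2 + 2 + 2 + 2 + 3 + 3 + 4 + 4 = 25.

25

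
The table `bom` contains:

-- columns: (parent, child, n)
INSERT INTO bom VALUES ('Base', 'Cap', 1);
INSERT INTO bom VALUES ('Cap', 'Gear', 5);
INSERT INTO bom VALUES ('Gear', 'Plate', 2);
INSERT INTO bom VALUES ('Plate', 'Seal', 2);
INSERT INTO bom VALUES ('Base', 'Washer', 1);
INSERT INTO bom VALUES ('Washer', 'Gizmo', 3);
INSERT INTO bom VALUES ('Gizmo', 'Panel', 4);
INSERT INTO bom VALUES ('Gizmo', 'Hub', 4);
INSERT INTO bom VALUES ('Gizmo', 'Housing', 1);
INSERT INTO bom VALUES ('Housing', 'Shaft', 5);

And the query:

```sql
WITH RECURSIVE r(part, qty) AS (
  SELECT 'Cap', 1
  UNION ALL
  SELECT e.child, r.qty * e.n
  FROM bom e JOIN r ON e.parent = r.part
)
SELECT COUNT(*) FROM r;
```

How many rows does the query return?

Base: (Cap, qty=1).
Iteration 1: components of {Cap} -> Gear = 1*5 = 5.
Iteration 2: components of {Gear} -> Plate = 5*2 = 10.
Iteration 3: components of {Plate} -> Seal = 10*2 = 20.
Iteration 4: no further components; recursion stops.
Total rows emitted: 4.

4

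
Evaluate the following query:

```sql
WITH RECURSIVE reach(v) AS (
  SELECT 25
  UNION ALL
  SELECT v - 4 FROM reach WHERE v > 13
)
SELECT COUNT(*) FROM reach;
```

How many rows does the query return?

Base: v=25.
Iteration 1: 25 > 13 holds -> v = 25 - 4 = 21.
Iteration 2: 21 > 13 holds -> v = 21 - 4 = 17.
Iteration 3: 17 > 13 holds -> v = 17 - 4 = 13.
Iteration 4: 13 > 13 fails; recursion stops.
Total rows emitted: 4.

4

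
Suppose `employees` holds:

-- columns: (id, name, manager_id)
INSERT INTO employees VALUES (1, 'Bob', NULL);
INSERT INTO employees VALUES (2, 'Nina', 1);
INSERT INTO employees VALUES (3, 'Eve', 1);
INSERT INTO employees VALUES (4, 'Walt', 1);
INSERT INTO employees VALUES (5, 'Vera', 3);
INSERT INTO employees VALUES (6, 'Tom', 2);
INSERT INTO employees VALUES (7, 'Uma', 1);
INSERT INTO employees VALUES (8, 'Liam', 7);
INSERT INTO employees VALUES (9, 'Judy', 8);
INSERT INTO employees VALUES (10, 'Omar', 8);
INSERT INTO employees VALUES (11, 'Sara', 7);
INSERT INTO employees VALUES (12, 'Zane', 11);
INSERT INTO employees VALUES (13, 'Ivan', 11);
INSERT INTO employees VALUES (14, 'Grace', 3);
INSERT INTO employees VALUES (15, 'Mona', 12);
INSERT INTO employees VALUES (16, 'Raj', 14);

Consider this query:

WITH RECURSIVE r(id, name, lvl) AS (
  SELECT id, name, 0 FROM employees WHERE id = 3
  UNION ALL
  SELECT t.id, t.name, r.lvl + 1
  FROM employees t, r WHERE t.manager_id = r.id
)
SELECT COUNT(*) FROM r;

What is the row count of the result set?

Base: id=3 (Eve) at lvl 0.
Iteration 1: rows with manager_id in {3} -> Vera (id 5, lvl 1), Grace (id 14, lvl 1).
Iteration 2: rows with manager_id in {5,14} -> Raj (id 16, lvl 2).
Iteration 3: no rows with manager_id in {16}; recursion stops.
Total rows emitted: 4.

4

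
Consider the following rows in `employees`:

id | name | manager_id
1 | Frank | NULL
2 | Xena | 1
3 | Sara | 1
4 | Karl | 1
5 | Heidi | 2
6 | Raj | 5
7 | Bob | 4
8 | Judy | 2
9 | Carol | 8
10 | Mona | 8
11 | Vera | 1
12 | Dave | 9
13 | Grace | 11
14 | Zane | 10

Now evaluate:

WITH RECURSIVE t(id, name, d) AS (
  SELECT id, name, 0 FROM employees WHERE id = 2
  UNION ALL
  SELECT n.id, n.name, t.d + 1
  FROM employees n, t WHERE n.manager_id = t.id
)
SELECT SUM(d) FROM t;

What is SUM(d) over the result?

Base: id=2 (Xena) at d 0.
Iteration 1: rows with manager_id in {2} -> Heidi (id 5, d 1), Judy (id 8, d 1).
Iteration 2: rows with manager_id in {5,8} -> Raj (id 6, d 2), Carol (id 9, d 2), Mona (id 10, d 2).
Iteration 3: rows with manager_id in {6,9,10} -> Dave (id 12, d 3), Zane (id 14, d 3).
Iteration 4: no rows with manager_id in {12,14}; recursion stops.
SUM(d) = 0 + 1 + 1 + 2 + 2 + 2 + 3 + 3 = 14.

14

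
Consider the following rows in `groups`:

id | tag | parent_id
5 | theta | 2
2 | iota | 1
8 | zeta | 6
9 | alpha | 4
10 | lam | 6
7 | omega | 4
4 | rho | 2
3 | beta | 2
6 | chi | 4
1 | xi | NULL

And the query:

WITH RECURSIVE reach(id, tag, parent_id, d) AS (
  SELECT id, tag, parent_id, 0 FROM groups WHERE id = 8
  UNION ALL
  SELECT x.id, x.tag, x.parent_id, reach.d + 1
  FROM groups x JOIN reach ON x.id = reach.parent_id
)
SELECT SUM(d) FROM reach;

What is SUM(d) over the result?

Base: id=8 (zeta), parent_id=6, d 0.
Iteration 1: join on id=6 -> chi (id 6, parent_id=4, d 1).
Iteration 2: join on id=4 -> rho (id 4, parent_id=2, d 2).
Iteration 3: join on id=2 -> iota (id 2, parent_id=1, d 3).
Iteration 4: join on id=1 -> xi (id 1, parent_id=NULL, d 4).
Iteration 5: parent_id is NULL; no match; recursion stops.
SUM(d) = 0 + 1 + 2 + 3 + 4 = 10.

10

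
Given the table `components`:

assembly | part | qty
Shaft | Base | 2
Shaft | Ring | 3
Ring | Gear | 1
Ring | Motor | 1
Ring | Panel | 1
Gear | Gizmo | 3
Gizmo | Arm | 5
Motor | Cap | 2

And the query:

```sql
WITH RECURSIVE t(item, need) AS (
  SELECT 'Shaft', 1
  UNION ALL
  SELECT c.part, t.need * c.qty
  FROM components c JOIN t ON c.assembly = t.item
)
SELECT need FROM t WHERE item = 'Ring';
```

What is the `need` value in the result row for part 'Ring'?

3

Base: (Shaft, need=1).
Iteration 1: components of {Shaft} -> Base = 1*2 = 2, Ring = 1*3 = 3.
Iteration 2: components of {Base,Ring} -> Gear = 3*1 = 3, Motor = 3*1 = 3, Panel = 3*1 = 3.
Iteration 3: components of {Gear,Motor,Panel} -> Cap = 3*2 = 6, Gizmo = 3*3 = 9.
Iteration 4: components of {Cap,Gizmo} -> Arm = 9*5 = 45.
Iteration 5: no further components; recursion stops.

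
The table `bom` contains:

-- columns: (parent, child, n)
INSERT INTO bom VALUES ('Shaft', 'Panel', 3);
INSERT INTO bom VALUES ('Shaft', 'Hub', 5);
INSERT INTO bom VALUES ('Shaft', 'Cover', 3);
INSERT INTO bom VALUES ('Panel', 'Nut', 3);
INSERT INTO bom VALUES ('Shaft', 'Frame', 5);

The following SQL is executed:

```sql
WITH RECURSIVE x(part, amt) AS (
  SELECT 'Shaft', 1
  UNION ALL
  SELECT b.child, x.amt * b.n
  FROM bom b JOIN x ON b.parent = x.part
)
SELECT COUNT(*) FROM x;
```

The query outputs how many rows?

6

Base: (Shaft, amt=1).
Iteration 1: components of {Shaft} -> Cover = 1*3 = 3, Frame = 1*5 = 5, Hub = 1*5 = 5, Panel = 1*3 = 3.
Iteration 2: components of {Cover,Frame,Hub,Panel} -> Nut = 3*3 = 9.
Iteration 3: no further components; recursion stops.
Total rows emitted: 6.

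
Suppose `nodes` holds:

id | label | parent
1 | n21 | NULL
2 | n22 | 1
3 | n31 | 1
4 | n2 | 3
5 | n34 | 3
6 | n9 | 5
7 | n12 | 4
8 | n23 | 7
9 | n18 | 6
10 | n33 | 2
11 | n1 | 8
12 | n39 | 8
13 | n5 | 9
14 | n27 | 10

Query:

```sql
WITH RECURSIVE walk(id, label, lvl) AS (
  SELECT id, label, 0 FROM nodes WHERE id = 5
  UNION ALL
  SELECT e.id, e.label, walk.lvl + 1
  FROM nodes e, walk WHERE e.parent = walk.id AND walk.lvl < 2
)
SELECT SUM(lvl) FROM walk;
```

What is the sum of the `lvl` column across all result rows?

Base: id=5 (n34) at lvl 0.
Iteration 1: rows with parent in {5} -> n9 (id 6, lvl 1).
Iteration 2: rows with parent in {6} -> n18 (id 9, lvl 2).
Iteration 3: lvl < 2 fails for all current rows; recursion stops.
SUM(lvl) = 0 + 1 + 2 = 3.

3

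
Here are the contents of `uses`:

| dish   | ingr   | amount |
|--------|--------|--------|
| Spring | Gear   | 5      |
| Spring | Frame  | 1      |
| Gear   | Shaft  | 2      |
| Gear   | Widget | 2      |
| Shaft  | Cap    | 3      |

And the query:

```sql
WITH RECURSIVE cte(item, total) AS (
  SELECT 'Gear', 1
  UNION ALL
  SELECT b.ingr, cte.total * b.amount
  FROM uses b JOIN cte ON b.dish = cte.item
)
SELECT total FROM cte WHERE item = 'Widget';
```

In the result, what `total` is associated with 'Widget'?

2

Base: (Gear, total=1).
Iteration 1: components of {Gear} -> Shaft = 1*2 = 2, Widget = 1*2 = 2.
Iteration 2: components of {Shaft,Widget} -> Cap = 2*3 = 6.
Iteration 3: no further components; recursion stops.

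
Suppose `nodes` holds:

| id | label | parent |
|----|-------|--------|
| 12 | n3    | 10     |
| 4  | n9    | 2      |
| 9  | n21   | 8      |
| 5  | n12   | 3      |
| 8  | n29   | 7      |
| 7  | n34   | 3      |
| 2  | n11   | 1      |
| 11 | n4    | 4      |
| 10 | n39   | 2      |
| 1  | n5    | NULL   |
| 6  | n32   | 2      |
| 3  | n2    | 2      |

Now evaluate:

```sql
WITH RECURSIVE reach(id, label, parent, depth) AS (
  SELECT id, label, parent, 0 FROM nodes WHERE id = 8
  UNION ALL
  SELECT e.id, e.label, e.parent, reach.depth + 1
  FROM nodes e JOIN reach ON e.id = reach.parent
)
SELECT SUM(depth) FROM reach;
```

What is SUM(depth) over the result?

Base: id=8 (n29), parent=7, depth 0.
Iteration 1: join on id=7 -> n34 (id 7, parent=3, depth 1).
Iteration 2: join on id=3 -> n2 (id 3, parent=2, depth 2).
Iteration 3: join on id=2 -> n11 (id 2, parent=1, depth 3).
Iteration 4: join on id=1 -> n5 (id 1, parent=NULL, depth 4).
Iteration 5: parent is NULL; no match; recursion stops.
SUM(depth) = 0 + 1 + 2 + 3 + 4 = 10.

10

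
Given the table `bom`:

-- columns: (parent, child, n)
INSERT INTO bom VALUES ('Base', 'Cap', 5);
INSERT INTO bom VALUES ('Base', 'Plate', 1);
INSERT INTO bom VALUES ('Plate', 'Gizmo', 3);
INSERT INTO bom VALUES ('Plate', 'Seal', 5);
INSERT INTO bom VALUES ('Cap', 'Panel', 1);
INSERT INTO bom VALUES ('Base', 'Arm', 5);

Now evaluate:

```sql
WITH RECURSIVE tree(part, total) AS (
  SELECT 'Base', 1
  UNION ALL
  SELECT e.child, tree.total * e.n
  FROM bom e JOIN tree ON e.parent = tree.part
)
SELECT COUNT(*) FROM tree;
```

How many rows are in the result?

7

Base: (Base, total=1).
Iteration 1: components of {Base} -> Arm = 1*5 = 5, Cap = 1*5 = 5, Plate = 1*1 = 1.
Iteration 2: components of {Arm,Cap,Plate} -> Gizmo = 1*3 = 3, Panel = 5*1 = 5, Seal = 1*5 = 5.
Iteration 3: no further components; recursion stops.
Total rows emitted: 7.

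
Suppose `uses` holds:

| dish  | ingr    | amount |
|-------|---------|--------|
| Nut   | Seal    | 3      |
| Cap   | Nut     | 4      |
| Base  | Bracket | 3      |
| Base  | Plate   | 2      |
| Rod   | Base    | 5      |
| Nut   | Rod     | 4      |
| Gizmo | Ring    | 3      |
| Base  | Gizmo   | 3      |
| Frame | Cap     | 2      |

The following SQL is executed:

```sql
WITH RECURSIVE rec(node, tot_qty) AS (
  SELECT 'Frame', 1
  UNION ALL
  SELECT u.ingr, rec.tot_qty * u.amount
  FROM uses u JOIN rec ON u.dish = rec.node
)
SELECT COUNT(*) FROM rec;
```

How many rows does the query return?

10

Base: (Frame, tot_qty=1).
Iteration 1: components of {Frame} -> Cap = 1*2 = 2.
Iteration 2: components of {Cap} -> Nut = 2*4 = 8.
Iteration 3: components of {Nut} -> Rod = 8*4 = 32, Seal = 8*3 = 24.
Iteration 4: components of {Rod,Seal} -> Base = 32*5 = 160.
Iteration 5: components of {Base} -> Bracket = 160*3 = 480, Gizmo = 160*3 = 480, Plate = 160*2 = 320.
Iteration 6: components of {Bracket,Gizmo,Plate} -> Ring = 480*3 = 1440.
Iteration 7: no further components; recursion stops.
Total rows emitted: 10.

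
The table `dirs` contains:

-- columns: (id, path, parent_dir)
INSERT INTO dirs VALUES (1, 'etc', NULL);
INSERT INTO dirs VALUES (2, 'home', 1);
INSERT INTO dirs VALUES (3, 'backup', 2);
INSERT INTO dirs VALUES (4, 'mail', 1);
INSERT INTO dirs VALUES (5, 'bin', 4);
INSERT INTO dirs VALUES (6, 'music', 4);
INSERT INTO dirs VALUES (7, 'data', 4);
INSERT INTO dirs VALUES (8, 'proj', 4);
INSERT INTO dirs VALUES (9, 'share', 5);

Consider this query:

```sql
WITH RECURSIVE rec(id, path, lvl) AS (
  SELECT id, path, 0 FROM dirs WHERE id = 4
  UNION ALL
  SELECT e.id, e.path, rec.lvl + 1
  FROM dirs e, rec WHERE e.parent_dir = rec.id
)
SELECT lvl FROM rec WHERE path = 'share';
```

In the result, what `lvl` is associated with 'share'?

2

Base: id=4 (mail) at lvl 0.
Iteration 1: rows with parent_dir in {4} -> bin (id 5, lvl 1), music (id 6, lvl 1), data (id 7, lvl 1), proj (id 8, lvl 1).
Iteration 2: rows with parent_dir in {5,6,7,8} -> share (id 9, lvl 2).
Iteration 3: no rows with parent_dir in {9}; recursion stops.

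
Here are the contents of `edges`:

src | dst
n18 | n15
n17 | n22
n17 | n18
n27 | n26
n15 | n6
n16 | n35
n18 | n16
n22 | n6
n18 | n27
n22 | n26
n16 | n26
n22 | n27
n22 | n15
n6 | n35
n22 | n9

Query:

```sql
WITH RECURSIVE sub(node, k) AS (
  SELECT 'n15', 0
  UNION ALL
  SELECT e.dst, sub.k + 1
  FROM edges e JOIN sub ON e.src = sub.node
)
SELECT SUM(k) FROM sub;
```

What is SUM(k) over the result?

3

Base: (n15, k=0).
Iteration 1: edges from {n15} -> (n6, k=1).
Iteration 2: edges from {n6} -> (n35, k=2).
Iteration 3: no outgoing edges from {n35}; recursion stops.
SUM(k) = 0 + 1 + 2 = 3.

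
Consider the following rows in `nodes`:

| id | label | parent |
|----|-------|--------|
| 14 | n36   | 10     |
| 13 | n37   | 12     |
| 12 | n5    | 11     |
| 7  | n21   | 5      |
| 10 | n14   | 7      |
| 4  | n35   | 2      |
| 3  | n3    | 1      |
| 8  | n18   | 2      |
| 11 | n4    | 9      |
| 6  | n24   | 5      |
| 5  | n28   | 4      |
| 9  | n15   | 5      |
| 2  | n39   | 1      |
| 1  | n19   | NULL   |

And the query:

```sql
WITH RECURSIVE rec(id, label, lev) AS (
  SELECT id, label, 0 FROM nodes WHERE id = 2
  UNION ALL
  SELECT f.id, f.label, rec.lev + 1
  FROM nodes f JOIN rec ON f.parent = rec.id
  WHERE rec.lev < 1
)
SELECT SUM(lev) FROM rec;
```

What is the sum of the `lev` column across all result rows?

2

Base: id=2 (n39) at lev 0.
Iteration 1: rows with parent in {2} -> n35 (id 4, lev 1), n18 (id 8, lev 1).
Iteration 2: lev < 1 fails for all current rows; recursion stops.
SUM(lev) = 0 + 1 + 1 = 2.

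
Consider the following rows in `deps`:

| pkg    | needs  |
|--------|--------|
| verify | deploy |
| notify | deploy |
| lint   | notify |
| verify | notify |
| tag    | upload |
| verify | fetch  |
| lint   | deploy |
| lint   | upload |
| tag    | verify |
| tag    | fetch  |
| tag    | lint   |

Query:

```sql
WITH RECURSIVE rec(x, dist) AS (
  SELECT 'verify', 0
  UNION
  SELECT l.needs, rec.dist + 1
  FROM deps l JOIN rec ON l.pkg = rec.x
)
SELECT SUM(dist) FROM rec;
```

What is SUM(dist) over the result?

5

Base: (verify, dist=0).
Iteration 1: edges from {verify} -> (deploy, dist=1), (fetch, dist=1), (notify, dist=1).
Iteration 2: edges from {deploy,fetch,notify} -> (deploy, dist=2).
Iteration 3: no outgoing edges from {deploy}; recursion stops.
SUM(dist) = 0 + 1 + 1 + 1 + 2 = 5.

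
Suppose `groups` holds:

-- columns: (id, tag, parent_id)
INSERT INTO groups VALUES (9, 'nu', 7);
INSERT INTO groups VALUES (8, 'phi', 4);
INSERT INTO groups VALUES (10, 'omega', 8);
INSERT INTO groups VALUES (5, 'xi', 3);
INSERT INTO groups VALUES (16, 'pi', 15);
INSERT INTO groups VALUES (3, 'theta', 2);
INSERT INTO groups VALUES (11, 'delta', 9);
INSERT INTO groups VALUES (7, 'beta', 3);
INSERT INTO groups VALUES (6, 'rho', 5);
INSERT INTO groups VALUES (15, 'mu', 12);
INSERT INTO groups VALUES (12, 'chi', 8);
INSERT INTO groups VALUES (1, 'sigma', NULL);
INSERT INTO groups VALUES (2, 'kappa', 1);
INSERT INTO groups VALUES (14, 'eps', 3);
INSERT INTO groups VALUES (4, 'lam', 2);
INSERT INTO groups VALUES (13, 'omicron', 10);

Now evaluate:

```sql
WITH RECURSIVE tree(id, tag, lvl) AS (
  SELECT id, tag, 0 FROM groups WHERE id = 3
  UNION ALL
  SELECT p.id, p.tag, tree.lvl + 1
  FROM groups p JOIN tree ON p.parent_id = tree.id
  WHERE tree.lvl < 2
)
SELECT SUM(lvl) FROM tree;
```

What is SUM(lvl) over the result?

Base: id=3 (theta) at lvl 0.
Iteration 1: rows with parent_id in {3} -> xi (id 5, lvl 1), beta (id 7, lvl 1), eps (id 14, lvl 1).
Iteration 2: rows with parent_id in {5,7,14} -> rho (id 6, lvl 2), nu (id 9, lvl 2).
Iteration 3: lvl < 2 fails for all current rows; recursion stops.
SUM(lvl) = 0 + 1 + 1 + 1 + 2 + 2 = 7.

7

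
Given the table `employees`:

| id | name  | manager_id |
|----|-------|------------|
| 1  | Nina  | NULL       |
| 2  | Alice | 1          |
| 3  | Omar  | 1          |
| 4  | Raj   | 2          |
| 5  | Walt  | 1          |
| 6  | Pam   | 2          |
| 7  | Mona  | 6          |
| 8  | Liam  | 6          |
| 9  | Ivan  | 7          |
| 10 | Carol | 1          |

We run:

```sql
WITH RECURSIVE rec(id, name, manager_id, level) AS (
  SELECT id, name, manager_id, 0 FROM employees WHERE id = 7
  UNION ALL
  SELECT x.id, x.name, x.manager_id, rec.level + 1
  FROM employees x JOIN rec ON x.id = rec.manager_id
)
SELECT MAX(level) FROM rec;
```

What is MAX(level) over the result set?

Base: id=7 (Mona), manager_id=6, level 0.
Iteration 1: join on id=6 -> Pam (id 6, manager_id=2, level 1).
Iteration 2: join on id=2 -> Alice (id 2, manager_id=1, level 2).
Iteration 3: join on id=1 -> Nina (id 1, manager_id=NULL, level 3).
Iteration 4: manager_id is NULL; no match; recursion stops.
level values: 0, 1, 2, 3; the maximum is 3.

3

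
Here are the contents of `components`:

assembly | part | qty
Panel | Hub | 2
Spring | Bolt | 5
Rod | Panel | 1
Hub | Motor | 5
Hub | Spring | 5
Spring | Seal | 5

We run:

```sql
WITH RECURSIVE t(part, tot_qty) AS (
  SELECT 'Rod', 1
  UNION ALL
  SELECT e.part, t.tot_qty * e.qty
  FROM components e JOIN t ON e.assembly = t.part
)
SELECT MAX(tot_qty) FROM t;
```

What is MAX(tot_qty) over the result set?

50

Base: (Rod, tot_qty=1).
Iteration 1: components of {Rod} -> Panel = 1*1 = 1.
Iteration 2: components of {Panel} -> Hub = 1*2 = 2.
Iteration 3: components of {Hub} -> Motor = 2*5 = 10, Spring = 2*5 = 10.
Iteration 4: components of {Motor,Spring} -> Bolt = 10*5 = 50, Seal = 10*5 = 50.
Iteration 5: no further components; recursion stops.
tot_qty values: 1, 1, 2, 10, 10, 50, 50; the maximum is 50.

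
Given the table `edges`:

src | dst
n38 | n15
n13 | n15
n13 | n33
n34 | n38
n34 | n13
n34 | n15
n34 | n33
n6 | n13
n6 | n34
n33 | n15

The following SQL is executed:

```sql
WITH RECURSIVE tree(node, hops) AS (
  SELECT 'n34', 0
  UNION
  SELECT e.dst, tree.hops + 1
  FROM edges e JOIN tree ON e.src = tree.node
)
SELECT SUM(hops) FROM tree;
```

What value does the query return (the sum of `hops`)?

Base: (n34, hops=0).
Iteration 1: edges from {n34} -> (n13, hops=1), (n15, hops=1), (n33, hops=1), (n38, hops=1).
Iteration 2: edges from {n13,n15,n33,n38} -> (n15, hops=2), (n33, hops=2). [UNION drops 2 duplicate row(s)]
Iteration 3: edges from {n15,n33} -> (n15, hops=3).
Iteration 4: no outgoing edges from {n15}; recursion stops.
SUM(hops) = 0 + 1 + 1 + 1 + 1 + 2 + 2 + 3 = 11.

11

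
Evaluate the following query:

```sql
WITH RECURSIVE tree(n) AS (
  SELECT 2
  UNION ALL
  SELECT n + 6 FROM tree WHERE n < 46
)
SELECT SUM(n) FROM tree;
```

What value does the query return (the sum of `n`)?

234

Base: n=2.
Iteration 1: 2 < 46 holds -> n = 2 + 6 = 8.
Iteration 2: 8 < 46 holds -> n = 8 + 6 = 14.
Iteration 3: 14 < 46 holds -> n = 14 + 6 = 20.
Iteration 4: 20 < 46 holds -> n = 20 + 6 = 26.
Iteration 5: 26 < 46 holds -> n = 26 + 6 = 32.
Iteration 6: 32 < 46 holds -> n = 32 + 6 = 38.
Iteration 7: 38 < 46 holds -> n = 38 + 6 = 44.
Iteration 8: 44 < 46 holds -> n = 44 + 6 = 50.
Iteration 9: 50 < 46 fails; recursion stops.
SUM(n) = 2 + 8 + 14 + 20 + 26 + 32 + 38 + 44 + 50 = 234.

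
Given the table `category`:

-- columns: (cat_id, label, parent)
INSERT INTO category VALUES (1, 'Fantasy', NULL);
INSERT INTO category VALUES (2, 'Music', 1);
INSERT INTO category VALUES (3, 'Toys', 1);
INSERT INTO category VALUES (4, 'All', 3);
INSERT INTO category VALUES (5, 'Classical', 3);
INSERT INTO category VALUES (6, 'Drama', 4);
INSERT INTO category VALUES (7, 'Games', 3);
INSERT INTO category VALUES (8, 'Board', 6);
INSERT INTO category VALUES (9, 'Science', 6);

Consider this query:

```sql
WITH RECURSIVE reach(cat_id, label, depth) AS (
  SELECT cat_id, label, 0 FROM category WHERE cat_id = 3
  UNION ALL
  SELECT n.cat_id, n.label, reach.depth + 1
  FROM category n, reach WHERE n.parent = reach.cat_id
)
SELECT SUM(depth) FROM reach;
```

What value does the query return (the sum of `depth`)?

11

Base: cat_id=3 (Toys) at depth 0.
Iteration 1: rows with parent in {3} -> All (id 4, depth 1), Classical (id 5, depth 1), Games (id 7, depth 1).
Iteration 2: rows with parent in {4,5,7} -> Drama (id 6, depth 2).
Iteration 3: rows with parent in {6} -> Board (id 8, depth 3), Science (id 9, depth 3).
Iteration 4: no rows with parent in {8,9}; recursion stops.
SUM(depth) = 0 + 1 + 1 + 1 + 2 + 3 + 3 = 11.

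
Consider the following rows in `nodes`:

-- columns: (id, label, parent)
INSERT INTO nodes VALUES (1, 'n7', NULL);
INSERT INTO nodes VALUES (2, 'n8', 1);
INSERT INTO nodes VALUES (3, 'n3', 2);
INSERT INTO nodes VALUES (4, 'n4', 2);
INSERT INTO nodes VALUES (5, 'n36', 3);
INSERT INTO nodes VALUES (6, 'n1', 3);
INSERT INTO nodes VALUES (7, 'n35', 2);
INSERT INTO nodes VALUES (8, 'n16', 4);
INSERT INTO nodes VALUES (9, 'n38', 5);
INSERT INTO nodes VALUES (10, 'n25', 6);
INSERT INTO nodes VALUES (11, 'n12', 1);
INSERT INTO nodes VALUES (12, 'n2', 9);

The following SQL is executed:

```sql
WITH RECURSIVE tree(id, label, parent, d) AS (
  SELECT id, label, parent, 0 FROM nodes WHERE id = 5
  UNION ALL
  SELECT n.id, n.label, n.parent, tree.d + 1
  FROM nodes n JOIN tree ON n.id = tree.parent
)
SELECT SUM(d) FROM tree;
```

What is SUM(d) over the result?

Base: id=5 (n36), parent=3, d 0.
Iteration 1: join on id=3 -> n3 (id 3, parent=2, d 1).
Iteration 2: join on id=2 -> n8 (id 2, parent=1, d 2).
Iteration 3: join on id=1 -> n7 (id 1, parent=NULL, d 3).
Iteration 4: parent is NULL; no match; recursion stops.
SUM(d) = 0 + 1 + 2 + 3 = 6.

6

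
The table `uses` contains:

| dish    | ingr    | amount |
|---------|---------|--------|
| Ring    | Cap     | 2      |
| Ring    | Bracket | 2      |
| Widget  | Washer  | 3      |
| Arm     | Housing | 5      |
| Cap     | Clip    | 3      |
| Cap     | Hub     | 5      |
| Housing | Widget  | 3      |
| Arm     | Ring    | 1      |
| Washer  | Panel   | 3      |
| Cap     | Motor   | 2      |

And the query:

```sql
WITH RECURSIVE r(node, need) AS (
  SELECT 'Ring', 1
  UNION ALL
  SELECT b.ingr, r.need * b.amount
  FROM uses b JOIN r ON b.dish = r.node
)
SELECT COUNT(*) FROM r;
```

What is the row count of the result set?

6

Base: (Ring, need=1).
Iteration 1: components of {Ring} -> Bracket = 1*2 = 2, Cap = 1*2 = 2.
Iteration 2: components of {Bracket,Cap} -> Clip = 2*3 = 6, Hub = 2*5 = 10, Motor = 2*2 = 4.
Iteration 3: no further components; recursion stops.
Total rows emitted: 6.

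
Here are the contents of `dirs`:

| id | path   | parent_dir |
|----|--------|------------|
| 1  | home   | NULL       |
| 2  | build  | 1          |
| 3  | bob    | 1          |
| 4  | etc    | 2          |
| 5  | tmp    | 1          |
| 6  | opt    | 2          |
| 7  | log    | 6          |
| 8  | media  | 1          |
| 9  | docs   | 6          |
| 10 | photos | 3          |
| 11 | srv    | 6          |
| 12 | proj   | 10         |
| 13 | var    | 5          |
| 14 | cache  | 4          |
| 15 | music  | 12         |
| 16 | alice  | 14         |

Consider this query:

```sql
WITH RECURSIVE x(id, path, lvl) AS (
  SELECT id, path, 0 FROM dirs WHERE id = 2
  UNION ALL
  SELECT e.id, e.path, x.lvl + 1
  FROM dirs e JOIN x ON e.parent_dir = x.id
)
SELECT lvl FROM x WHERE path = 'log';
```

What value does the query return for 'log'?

Base: id=2 (build) at lvl 0.
Iteration 1: rows with parent_dir in {2} -> etc (id 4, lvl 1), opt (id 6, lvl 1).
Iteration 2: rows with parent_dir in {4,6} -> log (id 7, lvl 2), docs (id 9, lvl 2), srv (id 11, lvl 2), cache (id 14, lvl 2).
Iteration 3: rows with parent_dir in {7,9,11,14} -> alice (id 16, lvl 3).
Iteration 4: no rows with parent_dir in {16}; recursion stops.

2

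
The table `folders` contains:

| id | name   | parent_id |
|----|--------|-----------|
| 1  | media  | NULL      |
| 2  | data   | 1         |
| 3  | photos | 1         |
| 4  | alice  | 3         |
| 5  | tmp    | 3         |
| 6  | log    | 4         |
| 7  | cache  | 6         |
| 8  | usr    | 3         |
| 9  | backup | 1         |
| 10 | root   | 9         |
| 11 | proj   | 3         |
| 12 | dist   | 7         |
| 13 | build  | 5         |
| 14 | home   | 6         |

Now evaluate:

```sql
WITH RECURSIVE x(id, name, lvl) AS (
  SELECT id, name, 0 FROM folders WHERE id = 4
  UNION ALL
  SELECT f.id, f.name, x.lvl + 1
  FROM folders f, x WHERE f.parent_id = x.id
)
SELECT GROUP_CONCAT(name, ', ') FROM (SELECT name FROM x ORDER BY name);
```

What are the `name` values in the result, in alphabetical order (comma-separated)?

alice, cache, dist, home, log

Base: id=4 (alice) at lvl 0.
Iteration 1: rows with parent_id in {4} -> log (id 6, lvl 1).
Iteration 2: rows with parent_id in {6} -> cache (id 7, lvl 2), home (id 14, lvl 2).
Iteration 3: rows with parent_id in {7,14} -> dist (id 12, lvl 3).
Iteration 4: no rows with parent_id in {12}; recursion stops.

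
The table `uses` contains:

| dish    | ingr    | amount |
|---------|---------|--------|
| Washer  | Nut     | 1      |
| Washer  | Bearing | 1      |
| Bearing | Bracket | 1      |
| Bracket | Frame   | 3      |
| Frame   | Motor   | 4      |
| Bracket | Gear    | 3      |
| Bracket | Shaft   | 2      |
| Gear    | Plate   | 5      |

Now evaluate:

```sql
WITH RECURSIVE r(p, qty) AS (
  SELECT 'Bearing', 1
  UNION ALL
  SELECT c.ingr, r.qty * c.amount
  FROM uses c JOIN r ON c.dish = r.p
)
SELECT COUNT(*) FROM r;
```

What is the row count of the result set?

7

Base: (Bearing, qty=1).
Iteration 1: components of {Bearing} -> Bracket = 1*1 = 1.
Iteration 2: components of {Bracket} -> Frame = 1*3 = 3, Gear = 1*3 = 3, Shaft = 1*2 = 2.
Iteration 3: components of {Frame,Gear,Shaft} -> Motor = 3*4 = 12, Plate = 3*5 = 15.
Iteration 4: no further components; recursion stops.
Total rows emitted: 7.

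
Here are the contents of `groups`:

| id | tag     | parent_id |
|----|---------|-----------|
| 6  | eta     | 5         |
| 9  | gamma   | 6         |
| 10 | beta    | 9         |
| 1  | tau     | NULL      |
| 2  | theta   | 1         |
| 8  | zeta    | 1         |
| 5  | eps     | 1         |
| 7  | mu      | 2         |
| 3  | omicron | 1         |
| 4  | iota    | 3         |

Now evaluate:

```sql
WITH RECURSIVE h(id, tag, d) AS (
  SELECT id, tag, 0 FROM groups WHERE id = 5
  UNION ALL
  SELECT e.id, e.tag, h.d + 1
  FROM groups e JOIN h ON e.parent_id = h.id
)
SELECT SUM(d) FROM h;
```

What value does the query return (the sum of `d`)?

Base: id=5 (eps) at d 0.
Iteration 1: rows with parent_id in {5} -> eta (id 6, d 1).
Iteration 2: rows with parent_id in {6} -> gamma (id 9, d 2).
Iteration 3: rows with parent_id in {9} -> beta (id 10, d 3).
Iteration 4: no rows with parent_id in {10}; recursion stops.
SUM(d) = 0 + 1 + 2 + 3 = 6.

6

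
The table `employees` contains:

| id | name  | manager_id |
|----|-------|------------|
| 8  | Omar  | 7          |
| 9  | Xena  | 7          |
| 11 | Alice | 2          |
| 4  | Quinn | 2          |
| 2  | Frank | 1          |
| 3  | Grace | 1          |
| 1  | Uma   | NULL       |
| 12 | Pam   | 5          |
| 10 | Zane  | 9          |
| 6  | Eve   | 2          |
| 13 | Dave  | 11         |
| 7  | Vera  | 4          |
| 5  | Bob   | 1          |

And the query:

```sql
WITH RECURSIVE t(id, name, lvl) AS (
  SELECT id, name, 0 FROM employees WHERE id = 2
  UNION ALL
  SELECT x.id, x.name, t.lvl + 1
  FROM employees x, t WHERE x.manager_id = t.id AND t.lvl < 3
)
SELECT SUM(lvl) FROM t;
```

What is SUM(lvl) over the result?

13

Base: id=2 (Frank) at lvl 0.
Iteration 1: rows with manager_id in {2} -> Quinn (id 4, lvl 1), Eve (id 6, lvl 1), Alice (id 11, lvl 1).
Iteration 2: rows with manager_id in {4,6,11} -> Vera (id 7, lvl 2), Dave (id 13, lvl 2).
Iteration 3: rows with manager_id in {7,13} -> Omar (id 8, lvl 3), Xena (id 9, lvl 3).
Iteration 4: lvl < 3 fails for all current rows; recursion stops.
SUM(lvl) = 0 + 1 + 1 + 1 + 2 + 2 + 3 + 3 = 13.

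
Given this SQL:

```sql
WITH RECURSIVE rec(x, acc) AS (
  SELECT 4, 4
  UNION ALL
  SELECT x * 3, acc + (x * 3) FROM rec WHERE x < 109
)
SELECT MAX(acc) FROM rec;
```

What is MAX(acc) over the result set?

484

Base: x=4, acc=4.
Iteration 1: 4 < 109 holds -> x = 4 * 3 = 12, acc = 4 + 12 = 16.
Iteration 2: 12 < 109 holds -> x = 12 * 3 = 36, acc = 16 + 36 = 52.
Iteration 3: 36 < 109 holds -> x = 36 * 3 = 108, acc = 52 + 108 = 160.
Iteration 4: 108 < 109 holds -> x = 108 * 3 = 324, acc = 160 + 324 = 484.
Iteration 5: 324 < 109 fails; recursion stops.
acc values: 4, 16, 52, 160, 484; the maximum is 484.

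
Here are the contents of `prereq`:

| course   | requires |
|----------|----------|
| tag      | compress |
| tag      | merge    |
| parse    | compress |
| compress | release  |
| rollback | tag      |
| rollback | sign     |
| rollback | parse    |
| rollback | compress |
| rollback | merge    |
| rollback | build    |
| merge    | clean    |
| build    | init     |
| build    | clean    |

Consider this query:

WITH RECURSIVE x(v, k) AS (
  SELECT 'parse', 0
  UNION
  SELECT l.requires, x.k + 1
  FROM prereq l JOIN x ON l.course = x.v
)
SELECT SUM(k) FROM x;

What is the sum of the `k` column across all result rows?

Base: (parse, k=0).
Iteration 1: edges from {parse} -> (compress, k=1).
Iteration 2: edges from {compress} -> (release, k=2).
Iteration 3: no outgoing edges from {release}; recursion stops.
SUM(k) = 0 + 1 + 2 = 3.

3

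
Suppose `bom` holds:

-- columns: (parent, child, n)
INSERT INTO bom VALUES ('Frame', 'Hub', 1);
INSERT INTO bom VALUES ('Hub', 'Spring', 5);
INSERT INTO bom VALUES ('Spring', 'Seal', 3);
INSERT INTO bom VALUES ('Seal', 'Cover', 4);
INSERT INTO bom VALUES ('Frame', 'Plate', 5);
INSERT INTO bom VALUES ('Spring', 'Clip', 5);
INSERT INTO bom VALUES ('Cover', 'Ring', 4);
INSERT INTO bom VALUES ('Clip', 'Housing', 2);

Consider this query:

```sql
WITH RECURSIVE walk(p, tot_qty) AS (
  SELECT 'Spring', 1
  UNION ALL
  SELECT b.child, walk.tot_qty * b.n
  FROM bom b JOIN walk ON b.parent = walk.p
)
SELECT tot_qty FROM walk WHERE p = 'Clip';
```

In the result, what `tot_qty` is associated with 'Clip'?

5

Base: (Spring, tot_qty=1).
Iteration 1: components of {Spring} -> Clip = 1*5 = 5, Seal = 1*3 = 3.
Iteration 2: components of {Clip,Seal} -> Cover = 3*4 = 12, Housing = 5*2 = 10.
Iteration 3: components of {Cover,Housing} -> Ring = 12*4 = 48.
Iteration 4: no further components; recursion stops.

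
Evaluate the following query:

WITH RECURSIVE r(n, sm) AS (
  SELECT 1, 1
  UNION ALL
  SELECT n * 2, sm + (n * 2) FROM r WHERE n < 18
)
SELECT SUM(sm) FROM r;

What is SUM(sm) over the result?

120

Base: n=1, sm=1.
Iteration 1: 1 < 18 holds -> n = 1 * 2 = 2, sm = 1 + 2 = 3.
Iteration 2: 2 < 18 holds -> n = 2 * 2 = 4, sm = 3 + 4 = 7.
Iteration 3: 4 < 18 holds -> n = 4 * 2 = 8, sm = 7 + 8 = 15.
Iteration 4: 8 < 18 holds -> n = 8 * 2 = 16, sm = 15 + 16 = 31.
Iteration 5: 16 < 18 holds -> n = 16 * 2 = 32, sm = 31 + 32 = 63.
Iteration 6: 32 < 18 fails; recursion stops.
SUM(sm) = 1 + 3 + 7 + 15 + 31 + 63 = 120.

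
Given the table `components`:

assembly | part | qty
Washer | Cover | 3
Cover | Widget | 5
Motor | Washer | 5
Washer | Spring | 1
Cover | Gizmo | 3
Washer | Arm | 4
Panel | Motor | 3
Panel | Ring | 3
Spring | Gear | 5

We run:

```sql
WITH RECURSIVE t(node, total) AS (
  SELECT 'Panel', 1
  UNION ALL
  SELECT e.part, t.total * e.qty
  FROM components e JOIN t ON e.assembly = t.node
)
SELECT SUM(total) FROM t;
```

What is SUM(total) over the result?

Base: (Panel, total=1).
Iteration 1: components of {Panel} -> Motor = 1*3 = 3, Ring = 1*3 = 3.
Iteration 2: components of {Motor,Ring} -> Washer = 3*5 = 15.
Iteration 3: components of {Washer} -> Arm = 15*4 = 60, Cover = 15*3 = 45, Spring = 15*1 = 15.
Iteration 4: components of {Arm,Cover,Spring} -> Gear = 15*5 = 75, Gizmo = 45*3 = 135, Widget = 45*5 = 225.
Iteration 5: no further components; recursion stops.
SUM(total) = 1 + 3 + 3 + 15 + 45 + 60 + 15 + 135 + 225 + 75 = 577.

577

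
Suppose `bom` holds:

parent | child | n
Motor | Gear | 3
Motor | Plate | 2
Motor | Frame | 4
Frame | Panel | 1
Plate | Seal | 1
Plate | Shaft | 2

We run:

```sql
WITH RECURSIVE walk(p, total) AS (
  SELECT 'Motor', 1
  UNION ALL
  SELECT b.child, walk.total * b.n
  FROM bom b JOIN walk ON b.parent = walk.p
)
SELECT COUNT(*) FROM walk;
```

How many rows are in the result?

Base: (Motor, total=1).
Iteration 1: components of {Motor} -> Frame = 1*4 = 4, Gear = 1*3 = 3, Plate = 1*2 = 2.
Iteration 2: components of {Frame,Gear,Plate} -> Panel = 4*1 = 4, Seal = 2*1 = 2, Shaft = 2*2 = 4.
Iteration 3: no further components; recursion stops.
Total rows emitted: 7.

7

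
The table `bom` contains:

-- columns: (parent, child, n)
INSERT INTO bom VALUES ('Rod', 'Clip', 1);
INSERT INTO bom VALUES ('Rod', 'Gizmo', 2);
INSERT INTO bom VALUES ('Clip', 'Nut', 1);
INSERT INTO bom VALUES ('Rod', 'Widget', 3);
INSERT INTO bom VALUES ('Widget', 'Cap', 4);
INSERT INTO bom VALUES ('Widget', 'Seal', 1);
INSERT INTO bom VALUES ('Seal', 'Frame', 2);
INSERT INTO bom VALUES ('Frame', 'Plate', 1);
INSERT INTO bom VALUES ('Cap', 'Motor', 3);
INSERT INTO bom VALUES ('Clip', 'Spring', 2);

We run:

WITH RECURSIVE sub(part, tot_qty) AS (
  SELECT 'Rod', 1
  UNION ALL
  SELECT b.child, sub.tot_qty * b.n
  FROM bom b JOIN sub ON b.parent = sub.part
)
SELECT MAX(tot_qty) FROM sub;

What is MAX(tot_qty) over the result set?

36

Base: (Rod, tot_qty=1).
Iteration 1: components of {Rod} -> Clip = 1*1 = 1, Gizmo = 1*2 = 2, Widget = 1*3 = 3.
Iteration 2: components of {Clip,Gizmo,Widget} -> Cap = 3*4 = 12, Nut = 1*1 = 1, Seal = 3*1 = 3, Spring = 1*2 = 2.
Iteration 3: components of {Cap,Nut,Seal,Spring} -> Frame = 3*2 = 6, Motor = 12*3 = 36.
Iteration 4: components of {Frame,Motor} -> Plate = 6*1 = 6.
Iteration 5: no further components; recursion stops.
tot_qty values: 1, 1, 2, 3, 1, 2, 12, 3, 36, 6, 6; the maximum is 36.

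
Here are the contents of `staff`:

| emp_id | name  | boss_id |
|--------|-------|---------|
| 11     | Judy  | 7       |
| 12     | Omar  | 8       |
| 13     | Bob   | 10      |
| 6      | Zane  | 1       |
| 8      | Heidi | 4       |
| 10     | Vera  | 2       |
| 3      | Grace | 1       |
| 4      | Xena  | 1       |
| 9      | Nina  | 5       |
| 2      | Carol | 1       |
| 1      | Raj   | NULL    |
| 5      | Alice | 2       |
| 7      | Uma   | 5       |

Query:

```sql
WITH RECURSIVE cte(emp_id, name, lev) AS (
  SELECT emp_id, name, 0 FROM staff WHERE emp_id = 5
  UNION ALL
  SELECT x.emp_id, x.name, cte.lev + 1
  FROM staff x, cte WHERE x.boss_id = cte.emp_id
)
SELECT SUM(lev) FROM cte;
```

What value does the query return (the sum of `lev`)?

Base: emp_id=5 (Alice) at lev 0.
Iteration 1: rows with boss_id in {5} -> Uma (id 7, lev 1), Nina (id 9, lev 1).
Iteration 2: rows with boss_id in {7,9} -> Judy (id 11, lev 2).
Iteration 3: no rows with boss_id in {11}; recursion stops.
SUM(lev) = 0 + 1 + 1 + 2 = 4.

4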